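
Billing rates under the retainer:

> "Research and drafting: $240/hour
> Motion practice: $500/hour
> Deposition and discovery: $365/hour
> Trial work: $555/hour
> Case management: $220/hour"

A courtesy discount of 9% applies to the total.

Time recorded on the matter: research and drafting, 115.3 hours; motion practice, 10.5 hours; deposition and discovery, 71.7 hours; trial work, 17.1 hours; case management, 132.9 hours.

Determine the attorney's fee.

$89,017.11

Research and drafting: 115.3 × $240 = $27,672.00
Motion practice: 10.5 × $500 = $5,250.00
Deposition and discovery: 71.7 × $365 = $26,170.50
Trial work: 17.1 × $555 = $9,490.50
Case management: 132.9 × $220 = $29,238.00
Subtotal: $97,821.00
Less 9% discount: −$8,803.89
Total: $97,821.00 − $8,803.89 = $89,017.11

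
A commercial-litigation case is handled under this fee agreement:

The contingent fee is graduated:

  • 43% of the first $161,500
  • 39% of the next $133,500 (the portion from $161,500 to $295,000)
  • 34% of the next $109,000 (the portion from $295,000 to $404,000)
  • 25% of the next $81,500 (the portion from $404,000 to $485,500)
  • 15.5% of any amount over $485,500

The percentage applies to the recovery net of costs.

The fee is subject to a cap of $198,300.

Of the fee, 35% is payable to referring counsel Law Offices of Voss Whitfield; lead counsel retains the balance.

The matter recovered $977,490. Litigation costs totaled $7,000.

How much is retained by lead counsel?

$128,895.00

Fee base (net of costs): $977,490 − $7,000 = $970,490
First $161,500 at 43% = $69,445.00
Next $133,500 at 39% = $52,065.00
Next $109,000 at 34% = $37,060.00
Next $81,500 at 25% = $20,375.00
Remaining $484,990 at 15.5% = $75,173.45
Fee: $69,445.00 + $52,065.00 + $37,060.00 + $20,375.00 + $75,173.45 = $254,118.45
$254,118.45 exceeds the $198,300 cap, so the fee is capped at $198,300.00.
Referral share: 35% of $198,300.00 = $69,405.00; lead counsel retains $198,300.00 − $69,405.00 = $128,895.00.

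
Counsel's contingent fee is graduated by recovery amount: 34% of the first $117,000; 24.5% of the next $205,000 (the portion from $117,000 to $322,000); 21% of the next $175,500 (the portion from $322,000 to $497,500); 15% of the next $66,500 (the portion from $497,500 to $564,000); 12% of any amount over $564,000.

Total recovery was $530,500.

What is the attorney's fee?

$131,810.00

First $117,000 at 34% = $39,780.00
Next $205,000 at 24.5% = $50,225.00
Next $175,500 at 21% = $36,855.00
Remaining $33,000 at 15% = $4,950.00
Fee: $39,780.00 + $50,225.00 + $36,855.00 + $4,950.00 = $131,810.00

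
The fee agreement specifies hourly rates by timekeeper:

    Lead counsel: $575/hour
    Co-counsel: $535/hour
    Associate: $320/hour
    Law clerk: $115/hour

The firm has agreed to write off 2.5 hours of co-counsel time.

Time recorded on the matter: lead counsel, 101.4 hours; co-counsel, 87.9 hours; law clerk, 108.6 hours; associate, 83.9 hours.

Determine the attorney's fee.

Lead counsel: 101.4 × $575 = $58,305.00
Co-counsel: 87.9 × $535 = $47,026.50
Associate: 83.9 × $320 = $26,848.00
Law clerk: 108.6 × $115 = $12,489.00
Subtotal: $144,668.50
Write-off: 2.5 × $535 = $1,337.50
Total: $144,668.50 − $1,337.50 = $143,331.00

$143,331.00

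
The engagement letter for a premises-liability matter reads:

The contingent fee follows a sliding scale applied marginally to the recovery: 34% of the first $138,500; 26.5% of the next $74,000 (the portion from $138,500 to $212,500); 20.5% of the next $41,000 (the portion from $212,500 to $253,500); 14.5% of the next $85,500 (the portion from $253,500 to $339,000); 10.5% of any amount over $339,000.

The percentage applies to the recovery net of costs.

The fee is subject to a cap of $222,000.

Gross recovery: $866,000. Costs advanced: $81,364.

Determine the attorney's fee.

Fee base (net of costs): $866,000 − $81,364 = $784,636
First $138,500 at 34% = $47,090.00
Next $74,000 at 26.5% = $19,610.00
Next $41,000 at 20.5% = $8,405.00
Next $85,500 at 14.5% = $12,397.50
Remaining $445,636 at 10.5% = $46,791.78
Fee: $47,090.00 + $19,610.00 + $8,405.00 + $12,397.50 + $46,791.78 = $134,294.28
$134,294.28 is under the $222,000 cap.

$134,294.28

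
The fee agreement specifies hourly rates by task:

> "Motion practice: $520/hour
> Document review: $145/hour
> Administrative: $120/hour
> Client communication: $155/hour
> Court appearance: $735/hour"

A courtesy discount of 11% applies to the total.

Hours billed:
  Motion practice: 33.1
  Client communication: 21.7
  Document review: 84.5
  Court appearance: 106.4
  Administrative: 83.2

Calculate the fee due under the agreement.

Motion practice: 33.1 × $520 = $17,212.00
Document review: 84.5 × $145 = $12,252.50
Administrative: 83.2 × $120 = $9,984.00
Client communication: 21.7 × $155 = $3,363.50
Court appearance: 106.4 × $735 = $78,204.00
Subtotal: $121,016.00
Less 11% discount: −$13,311.76
Total: $121,016.00 − $13,311.76 = $107,704.24

$107,704.24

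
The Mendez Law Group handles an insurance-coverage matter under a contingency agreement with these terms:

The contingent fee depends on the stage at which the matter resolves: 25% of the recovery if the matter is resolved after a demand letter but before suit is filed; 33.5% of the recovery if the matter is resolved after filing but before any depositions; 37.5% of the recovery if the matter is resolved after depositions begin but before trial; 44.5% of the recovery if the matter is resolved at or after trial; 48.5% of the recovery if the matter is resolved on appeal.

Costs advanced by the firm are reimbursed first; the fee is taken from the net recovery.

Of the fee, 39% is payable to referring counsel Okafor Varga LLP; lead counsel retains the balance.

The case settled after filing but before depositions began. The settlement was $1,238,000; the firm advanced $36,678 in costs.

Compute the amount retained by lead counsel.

Fee base (net of costs): $1,238,000 − $36,678 = $1,201,322
The matter settled after filing but before depositions began, so the 33.5% rate applies.
$1,201,322 × 33.5% = $402,442.87
Referral share: 39% of $402,442.87 = $156,952.72; lead counsel retains $402,442.87 − $156,952.72 = $245,490.15.

$245,490.15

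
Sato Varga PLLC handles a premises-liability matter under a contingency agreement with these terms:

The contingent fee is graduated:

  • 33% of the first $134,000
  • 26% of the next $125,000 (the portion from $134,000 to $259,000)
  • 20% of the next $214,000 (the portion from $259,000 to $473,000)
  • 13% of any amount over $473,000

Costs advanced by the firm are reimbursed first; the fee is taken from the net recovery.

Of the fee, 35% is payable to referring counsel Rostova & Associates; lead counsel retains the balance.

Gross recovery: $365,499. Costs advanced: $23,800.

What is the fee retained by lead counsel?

Fee base (net of costs): $365,499 − $23,800 = $341,699
First $134,000 at 33% = $44,220.00
Next $125,000 at 26% = $32,500.00
Remaining $82,699 at 20% = $16,539.80
Fee: $44,220.00 + $32,500.00 + $16,539.80 = $93,259.80
Referral share: 35% of $93,259.80 = $32,640.93; lead counsel retains $93,259.80 − $32,640.93 = $60,618.87.

$60,618.87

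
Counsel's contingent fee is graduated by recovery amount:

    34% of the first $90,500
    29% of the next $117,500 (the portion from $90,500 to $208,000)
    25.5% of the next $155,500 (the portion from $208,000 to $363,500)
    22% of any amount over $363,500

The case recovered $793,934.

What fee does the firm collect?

First $90,500 at 34% = $30,770.00
Next $117,500 at 29% = $34,075.00
Next $155,500 at 25.5% = $39,652.50
Remaining $430,434 at 22% = $94,695.48
Fee: $30,770.00 + $34,075.00 + $39,652.50 + $94,695.48 = $199,192.98

$199,192.98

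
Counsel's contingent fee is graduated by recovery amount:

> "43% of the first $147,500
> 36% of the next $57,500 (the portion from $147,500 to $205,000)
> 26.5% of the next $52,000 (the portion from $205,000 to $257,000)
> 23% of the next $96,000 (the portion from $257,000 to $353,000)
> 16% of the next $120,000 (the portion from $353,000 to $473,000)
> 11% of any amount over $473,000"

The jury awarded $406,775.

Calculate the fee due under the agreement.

$128,589.00

First $147,500 at 43% = $63,425.00
Next $57,500 at 36% = $20,700.00
Next $52,000 at 26.5% = $13,780.00
Next $96,000 at 23% = $22,080.00
Remaining $53,775 at 16% = $8,604.00
Fee: $63,425.00 + $20,700.00 + $13,780.00 + $22,080.00 + $8,604.00 = $128,589.00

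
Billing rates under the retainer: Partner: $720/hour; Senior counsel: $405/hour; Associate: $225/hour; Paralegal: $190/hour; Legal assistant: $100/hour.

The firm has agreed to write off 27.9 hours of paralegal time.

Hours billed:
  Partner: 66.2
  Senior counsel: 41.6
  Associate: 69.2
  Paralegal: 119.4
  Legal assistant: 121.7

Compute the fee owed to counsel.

$109,637.00

Partner: 66.2 × $720 = $47,664.00
Senior counsel: 41.6 × $405 = $16,848.00
Associate: 69.2 × $225 = $15,570.00
Paralegal: 119.4 × $190 = $22,686.00
Legal assistant: 121.7 × $100 = $12,170.00
Subtotal: $114,938.00
Write-off: 27.9 × $190 = $5,301.00
Total: $114,938.00 − $5,301.00 = $109,637.00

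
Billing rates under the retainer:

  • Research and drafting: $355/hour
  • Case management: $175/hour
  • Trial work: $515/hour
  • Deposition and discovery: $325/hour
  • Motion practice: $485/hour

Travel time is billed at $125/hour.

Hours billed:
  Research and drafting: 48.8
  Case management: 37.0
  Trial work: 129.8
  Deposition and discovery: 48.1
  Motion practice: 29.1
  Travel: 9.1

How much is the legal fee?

Research and drafting: 48.8 × $355 = $17,324.00
Case management: 37.0 × $175 = $6,475.00
Trial work: 129.8 × $515 = $66,847.00
Deposition and discovery: 48.1 × $325 = $15,632.50
Motion practice: 29.1 × $485 = $14,113.50
Subtotal: $17,324.00 + $6,475.00 + $66,847.00 + $15,632.50 + $14,113.50 = $120,392.00
Travel: 9.1 × $125 = $1,137.50
Total: $120,392.00 + $1,137.50 = $121,529.50

$121,529.50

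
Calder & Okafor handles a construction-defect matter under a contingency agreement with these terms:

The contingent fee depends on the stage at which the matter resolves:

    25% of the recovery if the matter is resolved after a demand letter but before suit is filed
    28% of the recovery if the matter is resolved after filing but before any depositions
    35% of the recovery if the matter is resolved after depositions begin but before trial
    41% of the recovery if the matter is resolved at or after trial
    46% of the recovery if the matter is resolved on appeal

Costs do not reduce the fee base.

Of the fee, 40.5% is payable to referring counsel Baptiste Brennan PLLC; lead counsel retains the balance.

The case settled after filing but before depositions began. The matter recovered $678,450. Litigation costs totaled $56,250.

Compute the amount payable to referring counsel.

$76,936.23

Fee base is the gross recovery, $678,450; costs are reimbursed separately.
The matter settled after filing but before depositions began, so the 28% rate applies.
$678,450 × 28% = $189,966.00
Referral share: 40.5% of $189,966.00 = $76,936.23; lead counsel retains $189,966.00 − $76,936.23 = $113,029.77.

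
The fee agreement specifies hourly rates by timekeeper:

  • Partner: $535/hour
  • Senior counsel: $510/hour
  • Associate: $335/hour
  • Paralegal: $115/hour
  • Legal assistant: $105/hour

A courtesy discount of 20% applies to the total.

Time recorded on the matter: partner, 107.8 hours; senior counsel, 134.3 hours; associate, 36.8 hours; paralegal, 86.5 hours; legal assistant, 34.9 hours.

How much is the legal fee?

$121,684.80

Partner: 107.8 × $535 = $57,673.00
Senior counsel: 134.3 × $510 = $68,493.00
Associate: 36.8 × $335 = $12,328.00
Paralegal: 86.5 × $115 = $9,947.50
Legal assistant: 34.9 × $105 = $3,664.50
Subtotal: $152,106.00
Less 20% discount: −$30,421.20
Total: $152,106.00 − $30,421.20 = $121,684.80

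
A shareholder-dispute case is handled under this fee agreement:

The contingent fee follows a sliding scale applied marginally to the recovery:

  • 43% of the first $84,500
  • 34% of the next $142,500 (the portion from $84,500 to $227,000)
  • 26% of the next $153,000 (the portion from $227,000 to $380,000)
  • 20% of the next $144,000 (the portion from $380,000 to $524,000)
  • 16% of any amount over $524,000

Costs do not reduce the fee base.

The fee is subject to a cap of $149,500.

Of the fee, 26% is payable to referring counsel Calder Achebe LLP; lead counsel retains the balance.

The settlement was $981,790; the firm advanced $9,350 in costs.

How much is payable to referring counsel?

Fee base is the gross recovery, $981,790; costs are reimbursed separately.
First $84,500 at 43% = $36,335.00
Next $142,500 at 34% = $48,450.00
Next $153,000 at 26% = $39,780.00
Next $144,000 at 20% = $28,800.00
Remaining $457,790 at 16% = $73,246.40
Fee: $36,335.00 + $48,450.00 + $39,780.00 + $28,800.00 + $73,246.40 = $226,611.40
$226,611.40 exceeds the $149,500 cap, so the fee is capped at $149,500.00.
Referral share: 26% of $149,500.00 = $38,870.00; lead counsel retains $149,500.00 − $38,870.00 = $110,630.00.

$38,870.00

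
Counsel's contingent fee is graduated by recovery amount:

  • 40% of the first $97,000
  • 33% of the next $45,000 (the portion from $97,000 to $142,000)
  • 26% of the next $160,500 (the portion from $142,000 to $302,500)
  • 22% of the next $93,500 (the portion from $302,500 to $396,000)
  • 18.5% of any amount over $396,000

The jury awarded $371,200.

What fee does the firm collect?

First $97,000 at 40% = $38,800.00
Next $45,000 at 33% = $14,850.00
Next $160,500 at 26% = $41,730.00
Remaining $68,700 at 22% = $15,114.00
Fee: $38,800.00 + $14,850.00 + $41,730.00 + $15,114.00 = $110,494.00

$110,494.00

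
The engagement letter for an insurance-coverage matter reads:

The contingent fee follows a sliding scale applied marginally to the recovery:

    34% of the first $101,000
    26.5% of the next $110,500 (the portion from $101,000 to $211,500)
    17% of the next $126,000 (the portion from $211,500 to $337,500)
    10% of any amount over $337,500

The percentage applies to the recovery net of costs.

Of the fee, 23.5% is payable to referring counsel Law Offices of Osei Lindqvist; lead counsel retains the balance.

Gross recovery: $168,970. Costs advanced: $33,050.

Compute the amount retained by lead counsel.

Fee base (net of costs): $168,970 − $33,050 = $135,920
First $101,000 at 34% = $34,340.00
Remaining $34,920 at 26.5% = $9,253.80
Fee: $34,340.00 + $9,253.80 = $43,593.80
Referral share: 23.5% of $43,593.80 = $10,244.54; lead counsel retains $43,593.80 − $10,244.54 = $33,349.26.

$33,349.26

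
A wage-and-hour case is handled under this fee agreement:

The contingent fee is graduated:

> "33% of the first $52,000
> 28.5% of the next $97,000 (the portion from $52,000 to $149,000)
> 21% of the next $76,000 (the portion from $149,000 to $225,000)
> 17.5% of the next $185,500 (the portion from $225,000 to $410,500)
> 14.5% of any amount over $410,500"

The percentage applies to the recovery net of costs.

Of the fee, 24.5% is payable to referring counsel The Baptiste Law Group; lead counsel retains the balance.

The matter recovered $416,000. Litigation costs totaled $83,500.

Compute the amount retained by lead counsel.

Fee base (net of costs): $416,000 − $83,500 = $332,500
First $52,000 at 33% = $17,160.00
Next $97,000 at 28.5% = $27,645.00
Next $76,000 at 21% = $15,960.00
Remaining $107,500 at 17.5% = $18,812.50
Fee: $17,160.00 + $27,645.00 + $15,960.00 + $18,812.50 = $79,577.50
Referral share: 24.5% of $79,577.50 = $19,496.49; lead counsel retains $79,577.50 − $19,496.49 = $60,081.01.

$60,081.01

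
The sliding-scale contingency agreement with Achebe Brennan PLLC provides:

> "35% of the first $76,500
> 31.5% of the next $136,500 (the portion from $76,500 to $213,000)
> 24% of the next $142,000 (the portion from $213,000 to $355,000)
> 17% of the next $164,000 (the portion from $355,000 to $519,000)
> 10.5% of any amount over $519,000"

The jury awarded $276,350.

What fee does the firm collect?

$84,976.50

First $76,500 at 35% = $26,775.00
Next $136,500 at 31.5% = $42,997.50
Remaining $63,350 at 24% = $15,204.00
Fee: $26,775.00 + $42,997.50 + $15,204.00 = $84,976.50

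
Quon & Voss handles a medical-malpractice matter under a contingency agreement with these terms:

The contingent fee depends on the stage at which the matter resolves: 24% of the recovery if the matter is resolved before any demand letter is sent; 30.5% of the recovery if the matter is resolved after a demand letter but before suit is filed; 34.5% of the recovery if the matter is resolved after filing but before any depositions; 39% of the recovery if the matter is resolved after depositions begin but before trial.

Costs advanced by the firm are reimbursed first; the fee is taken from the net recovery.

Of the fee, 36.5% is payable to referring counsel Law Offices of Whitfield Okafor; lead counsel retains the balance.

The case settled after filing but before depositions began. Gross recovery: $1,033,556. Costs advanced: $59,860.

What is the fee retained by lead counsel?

$213,312.45

Fee base (net of costs): $1,033,556 − $59,860 = $973,696
The matter settled after filing but before depositions began, so the 34.5% rate applies.
$973,696 × 34.5% = $335,925.12
Referral share: 36.5% of $335,925.12 = $122,612.67; lead counsel retains $335,925.12 − $122,612.67 = $213,312.45.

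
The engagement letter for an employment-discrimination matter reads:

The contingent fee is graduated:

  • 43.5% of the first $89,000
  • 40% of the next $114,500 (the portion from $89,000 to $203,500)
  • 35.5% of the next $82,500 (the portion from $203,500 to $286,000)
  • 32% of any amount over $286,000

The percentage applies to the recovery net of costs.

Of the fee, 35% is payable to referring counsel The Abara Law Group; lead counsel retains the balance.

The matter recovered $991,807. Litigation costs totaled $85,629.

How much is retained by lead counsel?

$202,968.65

Fee base (net of costs): $991,807 − $85,629 = $906,178
First $89,000 at 43.5% = $38,715.00
Next $114,500 at 40% = $45,800.00
Next $82,500 at 35.5% = $29,287.50
Remaining $620,178 at 32% = $198,456.96
Fee: $38,715.00 + $45,800.00 + $29,287.50 + $198,456.96 = $312,259.46
Referral share: 35% of $312,259.46 = $109,290.81; lead counsel retains $312,259.46 − $109,290.81 = $202,968.65.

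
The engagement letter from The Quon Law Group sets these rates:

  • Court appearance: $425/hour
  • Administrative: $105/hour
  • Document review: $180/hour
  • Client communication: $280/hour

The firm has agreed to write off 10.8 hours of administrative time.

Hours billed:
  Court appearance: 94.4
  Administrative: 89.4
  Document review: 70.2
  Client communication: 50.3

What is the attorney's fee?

Court appearance: 94.4 × $425 = $40,120.00
Administrative: 89.4 × $105 = $9,387.00
Document review: 70.2 × $180 = $12,636.00
Client communication: 50.3 × $280 = $14,084.00
Subtotal: $76,227.00
Write-off: 10.8 × $105 = $1,134.00
Total: $76,227.00 − $1,134.00 = $75,093.00

$75,093.00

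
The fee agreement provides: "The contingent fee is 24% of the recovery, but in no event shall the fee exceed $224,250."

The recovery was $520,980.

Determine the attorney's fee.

$125,035.20

24% of $520,980 = $125,035.20
That is under the $224,250 cap.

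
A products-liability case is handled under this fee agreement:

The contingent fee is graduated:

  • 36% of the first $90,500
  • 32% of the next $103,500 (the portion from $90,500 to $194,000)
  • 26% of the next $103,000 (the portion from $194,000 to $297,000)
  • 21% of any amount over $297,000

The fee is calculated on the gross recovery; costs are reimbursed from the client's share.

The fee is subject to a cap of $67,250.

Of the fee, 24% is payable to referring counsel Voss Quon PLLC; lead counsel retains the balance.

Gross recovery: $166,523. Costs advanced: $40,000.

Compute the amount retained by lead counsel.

Fee base is the gross recovery, $166,523; costs are reimbursed separately.
First $90,500 at 36% = $32,580.00
Remaining $76,023 at 32% = $24,327.36
Fee: $32,580.00 + $24,327.36 = $56,907.36
$56,907.36 is under the $67,250 cap.
Referral share: 24% of $56,907.36 = $13,657.77; lead counsel retains $56,907.36 − $13,657.77 = $43,249.59.

$43,249.59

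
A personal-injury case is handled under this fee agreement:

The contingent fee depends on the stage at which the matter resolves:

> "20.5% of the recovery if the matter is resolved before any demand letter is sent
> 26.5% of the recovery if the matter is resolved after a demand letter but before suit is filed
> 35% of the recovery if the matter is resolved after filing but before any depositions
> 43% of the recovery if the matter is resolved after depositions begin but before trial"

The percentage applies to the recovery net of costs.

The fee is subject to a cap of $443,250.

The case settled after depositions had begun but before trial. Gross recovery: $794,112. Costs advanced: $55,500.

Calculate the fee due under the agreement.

$317,603.16

Fee base (net of costs): $794,112 − $55,500 = $738,612
The matter settled after depositions had begun but before trial, so the 43% rate applies.
$738,612 × 43% = $317,603.16
$317,603.16 is under the $443,250 cap.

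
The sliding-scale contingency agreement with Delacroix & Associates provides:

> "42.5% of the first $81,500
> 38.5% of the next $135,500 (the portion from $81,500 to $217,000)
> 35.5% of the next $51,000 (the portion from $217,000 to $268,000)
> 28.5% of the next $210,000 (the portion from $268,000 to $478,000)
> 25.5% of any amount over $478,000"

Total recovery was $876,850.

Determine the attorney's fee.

First $81,500 at 42.5% = $34,637.50
Next $135,500 at 38.5% = $52,167.50
Next $51,000 at 35.5% = $18,105.00
Next $210,000 at 28.5% = $59,850.00
Remaining $398,850 at 25.5% = $101,706.75
Fee: $34,637.50 + $52,167.50 + $18,105.00 + $59,850.00 + $101,706.75 = $266,466.75

$266,466.75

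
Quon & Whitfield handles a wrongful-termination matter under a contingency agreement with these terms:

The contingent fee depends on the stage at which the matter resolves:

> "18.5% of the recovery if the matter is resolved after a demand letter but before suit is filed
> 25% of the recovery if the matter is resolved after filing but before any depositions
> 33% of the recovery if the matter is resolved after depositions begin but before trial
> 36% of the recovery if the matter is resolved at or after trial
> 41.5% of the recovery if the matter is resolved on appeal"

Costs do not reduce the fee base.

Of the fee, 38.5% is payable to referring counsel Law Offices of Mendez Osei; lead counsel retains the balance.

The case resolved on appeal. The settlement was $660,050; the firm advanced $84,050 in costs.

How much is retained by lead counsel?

Fee base is the gross recovery, $660,050; costs are reimbursed separately.
The matter resolved on appeal, so the 41.5% rate applies.
$660,050 × 41.5% = $273,920.75
Referral share: 38.5% of $273,920.75 = $105,459.49; lead counsel retains $273,920.75 − $105,459.49 = $168,461.26.

$168,461.26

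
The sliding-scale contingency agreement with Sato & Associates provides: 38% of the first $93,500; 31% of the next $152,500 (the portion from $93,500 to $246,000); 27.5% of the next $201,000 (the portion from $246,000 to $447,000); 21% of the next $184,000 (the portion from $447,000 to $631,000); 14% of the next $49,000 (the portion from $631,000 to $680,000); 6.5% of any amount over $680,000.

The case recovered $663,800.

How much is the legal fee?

First $93,500 at 38% = $35,530.00
Next $152,500 at 31% = $47,275.00
Next $201,000 at 27.5% = $55,275.00
Next $184,000 at 21% = $38,640.00
Remaining $32,800 at 14% = $4,592.00
Fee: $35,530.00 + $47,275.00 + $55,275.00 + $38,640.00 + $4,592.00 = $181,312.00

$181,312.00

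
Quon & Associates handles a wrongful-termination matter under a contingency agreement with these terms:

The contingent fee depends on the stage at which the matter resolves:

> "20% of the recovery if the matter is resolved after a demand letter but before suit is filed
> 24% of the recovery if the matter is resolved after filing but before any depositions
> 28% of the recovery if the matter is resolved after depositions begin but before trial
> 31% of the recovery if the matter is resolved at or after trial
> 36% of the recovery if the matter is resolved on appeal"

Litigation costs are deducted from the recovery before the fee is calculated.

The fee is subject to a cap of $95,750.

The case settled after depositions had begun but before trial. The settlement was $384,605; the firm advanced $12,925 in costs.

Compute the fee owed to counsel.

$95,750.00

Fee base (net of costs): $384,605 − $12,925 = $371,680
The matter settled after depositions had begun but before trial, so the 28% rate applies.
$371,680 × 28% = $104,070.40
$104,070.40 exceeds the $95,750 cap, so the fee is capped at $95,750.00.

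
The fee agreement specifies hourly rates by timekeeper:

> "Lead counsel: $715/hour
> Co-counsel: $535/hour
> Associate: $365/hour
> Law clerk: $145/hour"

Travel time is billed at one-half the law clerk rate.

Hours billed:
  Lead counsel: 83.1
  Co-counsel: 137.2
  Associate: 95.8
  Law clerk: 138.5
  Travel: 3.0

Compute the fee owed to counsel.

$188,085.50

Lead counsel: 83.1 × $715 = $59,416.50
Co-counsel: 137.2 × $535 = $73,402.00
Associate: 95.8 × $365 = $34,967.00
Law clerk: 138.5 × $145 = $20,082.50
Subtotal: $59,416.50 + $73,402.00 + $34,967.00 + $20,082.50 = $187,868.00
Travel: 3.0 × ($145 ÷ 2) = 3.0 × $72.50 = $217.50
Total: $187,868.00 + $217.50 = $188,085.50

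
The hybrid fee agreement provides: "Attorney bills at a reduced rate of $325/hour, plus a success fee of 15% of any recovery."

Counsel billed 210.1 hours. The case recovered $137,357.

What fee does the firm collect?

$88,886.05

Hourly: 210.1 × $325 = $68,282.50
Success fee: 15% of $137,357 = $20,603.55
Total: $68,282.50 + $20,603.55 = $88,886.05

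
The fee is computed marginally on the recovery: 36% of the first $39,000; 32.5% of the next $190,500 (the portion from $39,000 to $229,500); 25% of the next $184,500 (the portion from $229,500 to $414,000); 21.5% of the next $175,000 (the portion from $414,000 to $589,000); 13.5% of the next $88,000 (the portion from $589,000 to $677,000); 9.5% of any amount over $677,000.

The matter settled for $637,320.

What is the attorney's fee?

$166,225.70

First $39,000 at 36% = $14,040.00
Next $190,500 at 32.5% = $61,912.50
Next $184,500 at 25% = $46,125.00
Next $175,000 at 21.5% = $37,625.00
Remaining $48,320 at 13.5% = $6,523.20
Fee: $14,040.00 + $61,912.50 + $46,125.00 + $37,625.00 + $6,523.20 = $166,225.70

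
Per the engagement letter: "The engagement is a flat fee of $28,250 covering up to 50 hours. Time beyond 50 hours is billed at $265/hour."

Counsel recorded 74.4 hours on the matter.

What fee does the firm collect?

$34,716.00

Flat fee: $28,250.00
Excess hours: 74.4 − 50 = 24.4
Overrun: 24.4 × $265 = $6,466.00
Total: $28,250.00 + $6,466.00 = $34,716.00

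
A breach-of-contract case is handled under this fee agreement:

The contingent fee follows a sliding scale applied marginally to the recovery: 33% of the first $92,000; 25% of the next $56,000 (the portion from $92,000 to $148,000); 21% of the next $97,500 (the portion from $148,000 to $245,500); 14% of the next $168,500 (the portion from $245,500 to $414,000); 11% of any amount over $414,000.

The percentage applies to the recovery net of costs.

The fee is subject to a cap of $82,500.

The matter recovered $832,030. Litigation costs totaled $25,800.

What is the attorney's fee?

Fee base (net of costs): $832,030 − $25,800 = $806,230
First $92,000 at 33% = $30,360.00
Next $56,000 at 25% = $14,000.00
Next $97,500 at 21% = $20,475.00
Next $168,500 at 14% = $23,590.00
Remaining $392,230 at 11% = $43,145.30
Fee: $30,360.00 + $14,000.00 + $20,475.00 + $23,590.00 + $43,145.30 = $131,570.30
$131,570.30 exceeds the $82,500 cap, so the fee is capped at $82,500.00.

$82,500.00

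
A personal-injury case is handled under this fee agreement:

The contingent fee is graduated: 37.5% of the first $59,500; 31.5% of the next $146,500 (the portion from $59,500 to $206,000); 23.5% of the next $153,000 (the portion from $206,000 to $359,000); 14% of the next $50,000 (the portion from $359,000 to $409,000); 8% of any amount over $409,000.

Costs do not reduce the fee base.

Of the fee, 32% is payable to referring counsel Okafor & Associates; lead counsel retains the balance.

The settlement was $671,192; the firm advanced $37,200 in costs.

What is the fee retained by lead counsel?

Fee base is the gross recovery, $671,192; costs are reimbursed separately.
First $59,500 at 37.5% = $22,312.50
Next $146,500 at 31.5% = $46,147.50
Next $153,000 at 23.5% = $35,955.00
Next $50,000 at 14% = $7,000.00
Remaining $262,192 at 8% = $20,975.36
Fee: $22,312.50 + $46,147.50 + $35,955.00 + $7,000.00 + $20,975.36 = $132,390.36
Referral share: 32% of $132,390.36 = $42,364.92; lead counsel retains $132,390.36 − $42,364.92 = $90,025.44.

$90,025.44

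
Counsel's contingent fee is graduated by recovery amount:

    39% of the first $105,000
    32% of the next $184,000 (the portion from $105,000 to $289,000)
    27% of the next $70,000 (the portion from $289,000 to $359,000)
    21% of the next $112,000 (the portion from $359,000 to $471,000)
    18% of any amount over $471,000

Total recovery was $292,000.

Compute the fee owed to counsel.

First $105,000 at 39% = $40,950.00
Next $184,000 at 32% = $58,880.00
Remaining $3,000 at 27% = $810.00
Fee: $40,950.00 + $58,880.00 + $810.00 = $100,640.00

$100,640.00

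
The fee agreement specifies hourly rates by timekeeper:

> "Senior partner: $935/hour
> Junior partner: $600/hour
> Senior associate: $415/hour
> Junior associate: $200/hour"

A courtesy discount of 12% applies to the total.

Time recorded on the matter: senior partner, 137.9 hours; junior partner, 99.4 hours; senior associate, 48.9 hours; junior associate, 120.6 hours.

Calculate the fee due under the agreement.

$205,031.20

Senior partner: 137.9 × $935 = $128,936.50
Junior partner: 99.4 × $600 = $59,640.00
Senior associate: 48.9 × $415 = $20,293.50
Junior associate: 120.6 × $200 = $24,120.00
Subtotal: $232,990.00
Less 12% discount: −$27,958.80
Total: $232,990.00 − $27,958.80 = $205,031.20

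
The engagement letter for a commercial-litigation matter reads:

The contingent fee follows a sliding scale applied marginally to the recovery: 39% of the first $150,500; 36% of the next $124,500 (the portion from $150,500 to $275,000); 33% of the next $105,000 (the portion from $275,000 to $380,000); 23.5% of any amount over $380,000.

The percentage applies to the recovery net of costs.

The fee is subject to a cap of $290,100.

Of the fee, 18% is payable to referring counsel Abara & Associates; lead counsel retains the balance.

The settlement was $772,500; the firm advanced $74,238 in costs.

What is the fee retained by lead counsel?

Fee base (net of costs): $772,500 − $74,238 = $698,262
First $150,500 at 39% = $58,695.00
Next $124,500 at 36% = $44,820.00
Next $105,000 at 33% = $34,650.00
Remaining $318,262 at 23.5% = $74,791.57
Fee: $58,695.00 + $44,820.00 + $34,650.00 + $74,791.57 = $212,956.57
$212,956.57 is under the $290,100 cap.
Referral share: 18% of $212,956.57 = $38,332.18; lead counsel retains $212,956.57 − $38,332.18 = $174,624.39.

$174,624.39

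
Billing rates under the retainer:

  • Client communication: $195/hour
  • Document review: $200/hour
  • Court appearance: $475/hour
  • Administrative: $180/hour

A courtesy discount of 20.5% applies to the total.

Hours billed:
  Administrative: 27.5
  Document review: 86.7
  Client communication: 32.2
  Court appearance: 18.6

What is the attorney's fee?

$29,736.18

Client communication: 32.2 × $195 = $6,279.00
Document review: 86.7 × $200 = $17,340.00
Court appearance: 18.6 × $475 = $8,835.00
Administrative: 27.5 × $180 = $4,950.00
Subtotal: $37,404.00
Less 20.5% discount: −$7,667.82
Total: $37,404.00 − $7,667.82 = $29,736.18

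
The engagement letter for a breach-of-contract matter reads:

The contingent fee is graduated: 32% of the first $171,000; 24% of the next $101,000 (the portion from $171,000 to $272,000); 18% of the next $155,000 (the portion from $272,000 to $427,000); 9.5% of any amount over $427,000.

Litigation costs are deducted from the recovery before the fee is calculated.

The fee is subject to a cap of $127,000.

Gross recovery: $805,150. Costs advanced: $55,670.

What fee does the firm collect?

Fee base (net of costs): $805,150 − $55,670 = $749,480
First $171,000 at 32% = $54,720.00
Next $101,000 at 24% = $24,240.00
Next $155,000 at 18% = $27,900.00
Remaining $322,480 at 9.5% = $30,635.60
Fee: $54,720.00 + $24,240.00 + $27,900.00 + $30,635.60 = $137,495.60
$137,495.60 exceeds the $127,000 cap, so the fee is capped at $127,000.00.

$127,000.00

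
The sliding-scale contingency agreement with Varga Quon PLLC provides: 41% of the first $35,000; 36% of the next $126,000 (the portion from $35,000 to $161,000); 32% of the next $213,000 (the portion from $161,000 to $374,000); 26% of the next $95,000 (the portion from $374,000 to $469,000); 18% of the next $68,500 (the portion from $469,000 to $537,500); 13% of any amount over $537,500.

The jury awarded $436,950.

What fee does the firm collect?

$144,237.00

First $35,000 at 41% = $14,350.00
Next $126,000 at 36% = $45,360.00
Next $213,000 at 32% = $68,160.00
Remaining $62,950 at 26% = $16,367.00
Fee: $14,350.00 + $45,360.00 + $68,160.00 + $16,367.00 = $144,237.00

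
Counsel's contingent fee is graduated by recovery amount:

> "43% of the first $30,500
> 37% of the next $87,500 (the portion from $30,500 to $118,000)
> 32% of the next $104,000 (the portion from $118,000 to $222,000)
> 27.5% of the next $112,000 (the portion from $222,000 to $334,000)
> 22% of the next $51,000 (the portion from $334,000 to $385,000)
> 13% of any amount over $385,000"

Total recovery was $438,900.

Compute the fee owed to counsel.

First $30,500 at 43% = $13,115.00
Next $87,500 at 37% = $32,375.00
Next $104,000 at 32% = $33,280.00
Next $112,000 at 27.5% = $30,800.00
Next $51,000 at 22% = $11,220.00
Remaining $53,900 at 13% = $7,007.00
Fee: $13,115.00 + $32,375.00 + $33,280.00 + $30,800.00 + $11,220.00 + $7,007.00 = $127,797.00

$127,797.00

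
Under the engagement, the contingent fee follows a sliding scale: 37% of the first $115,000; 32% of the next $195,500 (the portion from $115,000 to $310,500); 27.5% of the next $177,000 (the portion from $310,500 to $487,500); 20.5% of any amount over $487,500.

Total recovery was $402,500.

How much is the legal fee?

$130,410.00

First $115,000 at 37% = $42,550.00
Next $195,500 at 32% = $62,560.00
Remaining $92,000 at 27.5% = $25,300.00
Fee: $42,550.00 + $62,560.00 + $25,300.00 = $130,410.00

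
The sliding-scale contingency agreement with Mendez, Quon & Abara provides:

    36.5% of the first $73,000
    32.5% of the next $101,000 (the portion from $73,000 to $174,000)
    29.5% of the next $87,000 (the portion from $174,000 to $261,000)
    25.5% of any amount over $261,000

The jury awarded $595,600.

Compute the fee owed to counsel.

$170,458.00

First $73,000 at 36.5% = $26,645.00
Next $101,000 at 32.5% = $32,825.00
Next $87,000 at 29.5% = $25,665.00
Remaining $334,600 at 25.5% = $85,323.00
Fee: $26,645.00 + $32,825.00 + $25,665.00 + $85,323.00 = $170,458.00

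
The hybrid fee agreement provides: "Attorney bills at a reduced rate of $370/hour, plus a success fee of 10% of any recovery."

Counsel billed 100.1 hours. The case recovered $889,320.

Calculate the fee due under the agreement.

$125,969.00

Hourly: 100.1 × $370 = $37,037.00
Success fee: 10% of $889,320 = $88,932.00
Total: $37,037.00 + $88,932.00 = $125,969.00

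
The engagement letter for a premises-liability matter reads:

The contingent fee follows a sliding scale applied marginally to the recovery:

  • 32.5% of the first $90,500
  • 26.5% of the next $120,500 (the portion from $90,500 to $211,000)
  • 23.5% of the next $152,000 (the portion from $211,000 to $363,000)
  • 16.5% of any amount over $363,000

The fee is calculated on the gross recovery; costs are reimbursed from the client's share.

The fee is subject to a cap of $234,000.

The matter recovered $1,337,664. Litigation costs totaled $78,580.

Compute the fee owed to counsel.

$234,000.00

Fee base is the gross recovery, $1,337,664; costs are reimbursed separately.
First $90,500 at 32.5% = $29,412.50
Next $120,500 at 26.5% = $31,932.50
Next $152,000 at 23.5% = $35,720.00
Remaining $974,664 at 16.5% = $160,819.56
Fee: $29,412.50 + $31,932.50 + $35,720.00 + $160,819.56 = $257,884.56
$257,884.56 exceeds the $234,000 cap, so the fee is capped at $234,000.00.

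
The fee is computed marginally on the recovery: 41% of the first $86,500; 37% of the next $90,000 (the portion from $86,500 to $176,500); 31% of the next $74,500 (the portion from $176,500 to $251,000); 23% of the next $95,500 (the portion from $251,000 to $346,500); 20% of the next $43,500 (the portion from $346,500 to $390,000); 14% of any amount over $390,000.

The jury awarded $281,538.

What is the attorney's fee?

$98,883.74

First $86,500 at 41% = $35,465.00
Next $90,000 at 37% = $33,300.00
Next $74,500 at 31% = $23,095.00
Remaining $30,538 at 23% = $7,023.74
Fee: $35,465.00 + $33,300.00 + $23,095.00 + $7,023.74 = $98,883.74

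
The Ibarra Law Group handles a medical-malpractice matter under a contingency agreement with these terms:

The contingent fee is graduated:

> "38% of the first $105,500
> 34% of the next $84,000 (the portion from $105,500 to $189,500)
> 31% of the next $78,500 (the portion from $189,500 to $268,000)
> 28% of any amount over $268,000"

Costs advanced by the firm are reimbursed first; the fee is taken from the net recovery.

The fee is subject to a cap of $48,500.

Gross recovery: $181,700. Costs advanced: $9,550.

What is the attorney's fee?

$48,500.00

Fee base (net of costs): $181,700 − $9,550 = $172,150
First $105,500 at 38% = $40,090.00
Remaining $66,650 at 34% = $22,661.00
Fee: $40,090.00 + $22,661.00 = $62,751.00
$62,751.00 exceeds the $48,500 cap, so the fee is capped at $48,500.00.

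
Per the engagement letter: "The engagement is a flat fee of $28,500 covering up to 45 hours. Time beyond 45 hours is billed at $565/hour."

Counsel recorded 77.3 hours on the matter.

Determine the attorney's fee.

Flat fee: $28,500.00
Excess hours: 77.3 − 45 = 32.3
Overrun: 32.3 × $565 = $18,249.50
Total: $28,500.00 + $18,249.50 = $46,749.50

$46,749.50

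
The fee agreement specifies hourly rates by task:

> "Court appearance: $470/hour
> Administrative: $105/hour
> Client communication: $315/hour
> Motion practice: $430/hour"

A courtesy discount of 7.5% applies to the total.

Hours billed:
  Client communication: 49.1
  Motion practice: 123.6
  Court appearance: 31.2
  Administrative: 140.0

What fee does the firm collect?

Court appearance: 31.2 × $470 = $14,664.00
Administrative: 140.0 × $105 = $14,700.00
Client communication: 49.1 × $315 = $15,466.50
Motion practice: 123.6 × $430 = $53,148.00
Subtotal: $97,978.50
Less 7.5% discount: −$7,348.39
Total: $97,978.50 − $7,348.39 = $90,630.11

$90,630.11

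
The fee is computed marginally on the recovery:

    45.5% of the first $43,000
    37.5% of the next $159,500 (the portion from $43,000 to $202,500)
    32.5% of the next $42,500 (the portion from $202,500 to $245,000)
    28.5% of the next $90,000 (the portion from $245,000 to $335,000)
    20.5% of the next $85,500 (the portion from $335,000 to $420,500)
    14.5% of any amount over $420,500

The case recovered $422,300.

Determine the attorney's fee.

First $43,000 at 45.5% = $19,565.00
Next $159,500 at 37.5% = $59,812.50
Next $42,500 at 32.5% = $13,812.50
Next $90,000 at 28.5% = $25,650.00
Next $85,500 at 20.5% = $17,527.50
Remaining $1,800 at 14.5% = $261.00
Fee: $19,565.00 + $59,812.50 + $13,812.50 + $25,650.00 + $17,527.50 + $261.00 = $136,628.50

$136,628.50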